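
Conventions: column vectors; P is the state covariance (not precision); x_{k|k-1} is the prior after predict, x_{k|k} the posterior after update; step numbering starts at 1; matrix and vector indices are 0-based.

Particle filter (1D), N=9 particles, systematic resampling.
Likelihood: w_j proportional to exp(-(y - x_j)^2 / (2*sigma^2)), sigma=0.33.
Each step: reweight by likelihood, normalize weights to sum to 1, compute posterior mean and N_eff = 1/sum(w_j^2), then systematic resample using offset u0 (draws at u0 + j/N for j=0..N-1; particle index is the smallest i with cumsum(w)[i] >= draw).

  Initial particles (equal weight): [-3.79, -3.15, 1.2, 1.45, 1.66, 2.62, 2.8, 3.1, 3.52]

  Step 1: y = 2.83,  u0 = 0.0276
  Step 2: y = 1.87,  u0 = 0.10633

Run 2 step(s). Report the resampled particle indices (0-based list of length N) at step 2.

resampled_idx = [0, 0, 1, 1, 2, 2, 2, 4, 7]

step 1: w=[0.0000, 0.0000, 0.0000, 0.0001, 0.0007, 0.3091, 0.3769, 0.2708, 0.0425]  mean=2.8553  Neff=3.1982  idx=[5, 5, 5, 6, 6, 6, 7, 7, 7]
step 2: w=[0.2641, 0.2641, 0.2641, 0.0659, 0.0659, 0.0659, 0.0034, 0.0034, 0.0034]  mean=2.6604  Neff=4.4987  idx=[0, 0, 1, 1, 2, 2, 2, 4, 7]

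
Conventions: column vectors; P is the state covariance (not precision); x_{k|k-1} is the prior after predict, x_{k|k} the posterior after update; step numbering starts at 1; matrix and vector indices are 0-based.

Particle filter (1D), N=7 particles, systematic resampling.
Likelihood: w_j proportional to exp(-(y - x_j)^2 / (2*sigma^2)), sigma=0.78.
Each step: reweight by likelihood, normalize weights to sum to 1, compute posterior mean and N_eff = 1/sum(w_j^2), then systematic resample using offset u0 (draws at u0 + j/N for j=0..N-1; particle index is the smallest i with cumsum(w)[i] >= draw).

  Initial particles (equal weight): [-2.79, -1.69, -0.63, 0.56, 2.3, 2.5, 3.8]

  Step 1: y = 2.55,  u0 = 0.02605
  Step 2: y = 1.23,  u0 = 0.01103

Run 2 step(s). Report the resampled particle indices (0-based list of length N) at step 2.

resampled_idx = [0, 0, 1, 2, 2, 3, 5]

step 1: w=[0.0000, 0.0000, 0.0001, 0.0171, 0.4197, 0.4409, 0.1223]  mean=2.5417  Neff=2.5925  idx=[4, 4, 4, 5, 5, 5, 6]
step 2: w=[0.1979, 0.1979, 0.1979, 0.1347, 0.1347, 0.1347, 0.0022]  mean=2.3842  Neff=5.8167  idx=[0, 0, 1, 2, 2, 3, 5]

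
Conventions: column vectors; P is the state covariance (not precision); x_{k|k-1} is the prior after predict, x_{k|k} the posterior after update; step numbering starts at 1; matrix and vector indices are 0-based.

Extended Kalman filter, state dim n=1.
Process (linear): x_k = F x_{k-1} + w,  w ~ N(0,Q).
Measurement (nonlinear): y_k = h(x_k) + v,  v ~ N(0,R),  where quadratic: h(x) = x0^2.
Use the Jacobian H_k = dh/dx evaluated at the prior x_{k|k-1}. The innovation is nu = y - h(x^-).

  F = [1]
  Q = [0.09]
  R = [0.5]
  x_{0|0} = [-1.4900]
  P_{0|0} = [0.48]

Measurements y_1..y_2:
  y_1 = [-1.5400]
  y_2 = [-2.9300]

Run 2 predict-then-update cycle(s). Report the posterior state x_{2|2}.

x_post = [0.1779]

step 1: x^-=[-1.4900]  P^-=[0.5700]  H_jac=[-2.9800]  S=[5.5618]  K=[-0.3054]  nu=[-3.7601]  x^+=[-0.3417]  P^+=[0.0512]
step 2: x^-=[-0.3417]  P^-=[0.1412]  H_jac=[-0.6833]  S=[0.5659]  K=[-0.1705]  nu=[-3.0467]  x^+=[0.1779]  P^+=[0.1248]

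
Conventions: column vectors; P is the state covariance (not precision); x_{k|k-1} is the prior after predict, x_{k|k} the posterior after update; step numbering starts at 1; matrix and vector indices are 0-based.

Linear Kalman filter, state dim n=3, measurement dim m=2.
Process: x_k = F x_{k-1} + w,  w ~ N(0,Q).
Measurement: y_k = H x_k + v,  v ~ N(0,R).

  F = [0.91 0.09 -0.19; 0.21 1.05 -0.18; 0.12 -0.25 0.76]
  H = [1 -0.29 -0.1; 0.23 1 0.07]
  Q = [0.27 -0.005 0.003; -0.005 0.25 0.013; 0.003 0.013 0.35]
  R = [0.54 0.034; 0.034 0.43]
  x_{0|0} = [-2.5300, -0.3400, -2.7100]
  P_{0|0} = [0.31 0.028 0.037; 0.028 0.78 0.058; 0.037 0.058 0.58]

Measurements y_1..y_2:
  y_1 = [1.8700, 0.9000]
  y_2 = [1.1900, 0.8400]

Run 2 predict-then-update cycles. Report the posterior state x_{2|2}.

x_post = [0.8652, 0.8421, -2.1410]

step 1: x^-=[-1.8180, -0.4005, -2.2782]  P^-=[0.5438 0.1550 -0.0390; 0.1550 1.1300 -0.2072; -0.0390 -0.2072 0.7213]  S=[1.0919 -0.0059; -0.0059 1.6334]  K=[0.4613 0.1715; -0.1354 0.7043; -0.0473 -0.1016]  nu=[3.3440, 1.8781]  x^+=[0.0468, 0.4696, -2.6273]  P^+=[0.2643 0.0277 0.0129; 0.0277 0.2987 -0.0974; 0.0129 -0.0974 0.7020]
step 2: x^-=[0.5840, 0.9758, -2.1086]  P^-=[0.5200 0.1431 -0.0849; 0.1431 0.6618 -0.2331; -0.0849 -0.2331 0.8157]  S=[1.0443 0.1136; 0.1136 1.1538]  K=[0.4469 0.1786; -0.0893 0.5968; -0.0770 -0.1619]  nu=[0.6781, -0.1226]  x^+=[0.8652, 0.8421, -2.1410]  P^+=[0.2565 0.0334 -0.0058; 0.0334 0.2547 -0.1252; -0.0058 -0.1252 0.7764]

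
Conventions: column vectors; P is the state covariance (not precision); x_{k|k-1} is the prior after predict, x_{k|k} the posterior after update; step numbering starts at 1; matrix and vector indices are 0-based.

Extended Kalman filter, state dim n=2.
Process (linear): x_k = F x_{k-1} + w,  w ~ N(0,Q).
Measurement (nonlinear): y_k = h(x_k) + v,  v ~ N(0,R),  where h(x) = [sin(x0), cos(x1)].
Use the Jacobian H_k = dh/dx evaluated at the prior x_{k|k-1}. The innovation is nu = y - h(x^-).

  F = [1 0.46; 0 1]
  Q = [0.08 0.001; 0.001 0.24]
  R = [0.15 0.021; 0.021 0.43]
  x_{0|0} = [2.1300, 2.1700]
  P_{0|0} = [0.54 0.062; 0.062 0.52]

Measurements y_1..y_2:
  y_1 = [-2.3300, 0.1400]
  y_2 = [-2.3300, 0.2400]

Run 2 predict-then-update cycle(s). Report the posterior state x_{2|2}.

step 1: x^-=[3.1282, 2.1700]  P^-=[0.7871 0.3022; 0.3022 0.7600]  H_jac=[-0.9999 0.0000; 0.0000 -0.8258]  S=[0.9369 0.2705; 0.2705 0.9483]  K=[-0.8326 -0.0256; -0.1432 -0.6210]  nu=[-2.3434, 0.7040]  x^+=[5.0612, 2.0684]  P^+=[0.1254 0.0345; 0.0345 0.3270]
step 2: x^-=[6.0127, 2.0684]  P^-=[0.3064 0.1859; 0.1859 0.5670]  H_jac=[0.9636 0.0000; 0.0000 -0.8787]  S=[0.4345 -0.1365; -0.1365 0.8678]  K=[0.6526 -0.0857; 0.2441 -0.5357]  nu=[-2.0628, 0.7174]  x^+=[4.6051, 1.1805]  P^+=[0.0997 0.0263; 0.0263 0.2563]

x_post = [4.6051, 1.1805]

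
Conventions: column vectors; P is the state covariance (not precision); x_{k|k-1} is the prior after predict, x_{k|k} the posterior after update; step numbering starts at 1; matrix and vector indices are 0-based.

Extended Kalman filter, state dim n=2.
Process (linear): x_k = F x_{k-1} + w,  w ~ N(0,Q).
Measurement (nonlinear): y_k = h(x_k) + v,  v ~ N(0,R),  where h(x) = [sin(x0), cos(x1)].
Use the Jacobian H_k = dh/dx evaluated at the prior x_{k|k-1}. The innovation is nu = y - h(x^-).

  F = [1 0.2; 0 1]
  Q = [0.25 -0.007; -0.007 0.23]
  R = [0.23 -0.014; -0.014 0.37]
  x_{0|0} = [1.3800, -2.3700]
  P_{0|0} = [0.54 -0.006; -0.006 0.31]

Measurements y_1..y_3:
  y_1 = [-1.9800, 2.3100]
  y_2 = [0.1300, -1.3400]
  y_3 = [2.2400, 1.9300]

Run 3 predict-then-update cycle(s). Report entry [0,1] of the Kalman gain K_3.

step 1: x^-=[0.9060, -2.3700]  P^-=[0.8000 0.0490; 0.0490 0.5400]  H_jac=[0.6169 0.0000; 0.0000 0.6973]  S=[0.5345 0.0071; 0.0071 0.6325]  K=[0.9228 0.0437; 0.0487 0.5947]  nu=[-2.7670, 3.0268]  x^+=[-1.5153, -0.7046]  P^+=[0.3431 0.0047; 0.0047 0.3146]
step 2: x^-=[-1.6562, -0.7046]  P^-=[0.6075 0.0606; 0.0606 0.5446]  H_jac=[-0.0853 0.0000; 0.0000 0.6477]  S=[0.2344 -0.0173; -0.0173 0.5985]  K=[-0.2167 0.0593; 0.0216 0.5900]  nu=[1.1264, -2.1019]  x^+=[-2.0249, -1.9204]  P^+=[0.5940 0.0385; 0.0385 0.3366]
step 3: x^-=[-2.4090, -1.9204]  P^-=[0.8728 0.0989; 0.0989 0.5666]  H_jac=[-0.7434 0.0000; 0.0000 0.9395]  S=[0.7124 -0.0830; -0.0830 0.8701]  K=[-0.9085 0.0200; -0.0322 0.6087]  nu=[2.9088, 2.2726]  x^+=[-5.0062, -0.6308]  P^+=[0.2815 0.0214; 0.0214 0.2402]

K[0,1] = 0.0200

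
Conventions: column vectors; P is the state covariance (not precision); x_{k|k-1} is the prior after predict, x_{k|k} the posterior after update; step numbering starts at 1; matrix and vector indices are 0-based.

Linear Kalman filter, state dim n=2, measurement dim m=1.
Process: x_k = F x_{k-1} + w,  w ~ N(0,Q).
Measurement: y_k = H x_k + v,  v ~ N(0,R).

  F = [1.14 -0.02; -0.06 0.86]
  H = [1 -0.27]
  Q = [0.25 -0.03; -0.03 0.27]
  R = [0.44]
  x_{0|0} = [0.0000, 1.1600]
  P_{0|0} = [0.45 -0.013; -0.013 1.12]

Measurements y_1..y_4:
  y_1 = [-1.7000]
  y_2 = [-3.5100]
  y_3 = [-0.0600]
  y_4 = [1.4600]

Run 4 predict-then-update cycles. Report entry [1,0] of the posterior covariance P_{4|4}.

step 1: x^-=[-0.0232, 0.9976]  P^-=[0.8359 -0.0928; -0.0928 1.1013]  S=[1.4063]  K=[0.6122; -0.2774]  nu=[-1.4074]  x^+=[-0.8848, 1.3881]  P^+=[0.3088 0.1461; 0.1461 0.9931]
step 2: x^-=[-1.0365, 1.2468]  P^-=[0.6451 0.0752; 0.0752 0.9905]  S=[1.1167]  K=[0.5595; -0.1722]  nu=[-2.1369]  x^+=[-2.2320, 1.6148]  P^+=[0.2955 0.1827; 0.1827 0.9574]
step 3: x^-=[-2.5768, 1.5226]  P^-=[0.6261 0.1127; 0.1127 0.9603]  S=[1.0752]  K=[0.5540; -0.1363]  nu=[2.9279]  x^+=[-0.9548, 1.1235]  P^+=[0.2961 0.1939; 0.1939 0.9403]
step 4: x^-=[-1.1109, 1.0235]  P^-=[0.6264 0.1239; 0.1239 0.9465]  S=[1.0684]  K=[0.5549; -0.1232]  nu=[2.8473]  x^+=[0.4691, 0.6726]  P^+=[0.2973 0.1970; 0.1970 0.9303]

P_post[1,0] = 0.1970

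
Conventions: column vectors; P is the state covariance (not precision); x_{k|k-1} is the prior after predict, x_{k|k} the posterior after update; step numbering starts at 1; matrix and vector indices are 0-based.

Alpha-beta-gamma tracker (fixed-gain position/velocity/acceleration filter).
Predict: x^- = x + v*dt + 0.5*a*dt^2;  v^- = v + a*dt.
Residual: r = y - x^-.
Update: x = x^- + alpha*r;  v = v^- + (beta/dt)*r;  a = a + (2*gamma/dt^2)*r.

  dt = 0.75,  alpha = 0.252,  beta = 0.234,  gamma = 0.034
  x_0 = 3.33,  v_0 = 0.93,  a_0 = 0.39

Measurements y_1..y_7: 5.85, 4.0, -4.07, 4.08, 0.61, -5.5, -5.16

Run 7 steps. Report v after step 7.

v_post = -5.4851

step 1: x_pred=4.1372  r=1.7128  x^+=4.5688  v^+=1.7569  a^+=0.5971
step 2: x_pred=6.0544  r=-2.0544  x^+=5.5367  v^+=1.5637  a^+=0.3487
step 3: x_pred=6.8076  r=-10.8776  x^+=4.0664  v^+=-1.5686  a^+=-0.9663
step 4: x_pred=2.6182  r=1.4618  x^+=2.9866  v^+=-1.8372  a^+=-0.7896
step 5: x_pred=1.3866  r=-0.7766  x^+=1.1909  v^+=-2.6717  a^+=-0.8834
step 6: x_pred=-1.0613  r=-4.4387  x^+=-2.1798  v^+=-4.7191  a^+=-1.4200
step 7: x_pred=-6.1186  r=0.9586  x^+=-5.8770  v^+=-5.4851  a^+=-1.3042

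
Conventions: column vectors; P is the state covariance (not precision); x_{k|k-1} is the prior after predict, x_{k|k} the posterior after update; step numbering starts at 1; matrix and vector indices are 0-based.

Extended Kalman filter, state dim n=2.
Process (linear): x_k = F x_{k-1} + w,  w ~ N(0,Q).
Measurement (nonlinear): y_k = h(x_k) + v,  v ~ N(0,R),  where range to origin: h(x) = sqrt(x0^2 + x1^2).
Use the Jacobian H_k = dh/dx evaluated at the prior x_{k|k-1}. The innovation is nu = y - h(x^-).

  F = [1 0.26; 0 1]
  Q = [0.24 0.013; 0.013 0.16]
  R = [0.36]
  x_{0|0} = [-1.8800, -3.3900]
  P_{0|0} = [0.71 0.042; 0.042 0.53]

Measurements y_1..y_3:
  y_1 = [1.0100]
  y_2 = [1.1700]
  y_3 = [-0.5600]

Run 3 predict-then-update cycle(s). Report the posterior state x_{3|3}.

step 1: x^-=[-2.7614, -3.3900]  P^-=[1.0077 0.1928; 0.1928 0.6900]  H_jac=[-0.6316 -0.7753]  S=[1.3655]  K=[-0.5755; -0.4809]  nu=[-3.3623]  x^+=[-0.8263, -1.7729]  P^+=[0.5554 -0.1852; -0.1852 0.3741]
step 2: x^-=[-1.2873, -1.7729]  P^-=[0.7244 -0.0749; -0.0749 0.5341]  H_jac=[-0.5875 -0.8092]  S=[0.8886]  K=[-0.4108; -0.4369]  nu=[-1.0209]  x^+=[-0.8679, -1.3269]  P^+=[0.5745 -0.2344; -0.2344 0.3645]
step 3: x^-=[-1.2129, -1.3269]  P^-=[0.7172 -0.1266; -0.1266 0.5245]  H_jac=[-0.6747 -0.7381]  S=[0.8462]  K=[-0.4615; -0.3566]  nu=[-2.3577]  x^+=[-0.1249, -0.4861]  P^+=[0.5370 -0.2658; -0.2658 0.4169]

x_post = [-0.1249, -0.4861]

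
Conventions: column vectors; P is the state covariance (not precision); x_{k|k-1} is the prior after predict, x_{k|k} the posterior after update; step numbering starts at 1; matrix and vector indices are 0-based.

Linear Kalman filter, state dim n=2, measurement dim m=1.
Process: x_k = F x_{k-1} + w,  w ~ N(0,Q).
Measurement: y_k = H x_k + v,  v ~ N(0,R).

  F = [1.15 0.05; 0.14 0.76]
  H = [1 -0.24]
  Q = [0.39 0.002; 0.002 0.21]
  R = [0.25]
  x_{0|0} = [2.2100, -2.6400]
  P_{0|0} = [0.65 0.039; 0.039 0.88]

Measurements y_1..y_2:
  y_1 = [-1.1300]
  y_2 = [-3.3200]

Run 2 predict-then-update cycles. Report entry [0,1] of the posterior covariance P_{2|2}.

step 1: x^-=[2.4095, -1.6970]  P^-=[1.2563 0.1744; 0.1744 0.7393]  S=[1.4652]  K=[0.8289; -0.0020]  nu=[-3.9468]  x^+=[-0.8619, -1.6889]  P^+=[0.2497 0.1769; 0.1769 0.7393]
step 2: x^-=[-1.0756, -1.4043]  P^-=[0.7424 0.2262; 0.2262 0.6796]  S=[0.9230]  K=[0.7455; 0.0683]  nu=[-2.5814]  x^+=[-3.0002, -1.5807]  P^+=[0.2294 0.1791; 0.1791 0.6753]

P_post[0,1] = 0.1791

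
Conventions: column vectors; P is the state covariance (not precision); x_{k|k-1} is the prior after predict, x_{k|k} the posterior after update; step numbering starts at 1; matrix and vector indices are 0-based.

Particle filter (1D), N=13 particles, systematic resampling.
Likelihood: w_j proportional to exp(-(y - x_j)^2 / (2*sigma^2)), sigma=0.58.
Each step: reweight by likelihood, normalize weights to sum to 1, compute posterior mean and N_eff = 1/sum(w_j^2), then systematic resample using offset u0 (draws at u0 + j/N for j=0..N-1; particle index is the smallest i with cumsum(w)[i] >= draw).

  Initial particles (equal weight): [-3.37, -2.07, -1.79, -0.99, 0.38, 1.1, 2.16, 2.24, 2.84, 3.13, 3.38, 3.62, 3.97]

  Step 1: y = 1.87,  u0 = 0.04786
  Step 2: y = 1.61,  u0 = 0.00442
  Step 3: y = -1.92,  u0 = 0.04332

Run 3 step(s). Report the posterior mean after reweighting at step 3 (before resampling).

step 1: w=[0.0000, 0.0000, 0.0000, 0.0000, 0.0145, 0.1633, 0.3479, 0.3216, 0.0974, 0.0372, 0.0133, 0.0042, 0.0006]  mean=2.1124  Neff=3.8107  idx=[5, 5, 6, 6, 6, 6, 6, 7, 7, 7, 7, 8, 9]
step 2: w=[0.0984, 0.0984, 0.0924, 0.0924, 0.0924, 0.0924, 0.0924, 0.0803, 0.0803, 0.0803, 0.0803, 0.0153, 0.0047]  mean=1.9920  Neff=11.3496  idx=[0, 0, 1, 2, 3, 4, 4, 5, 6, 7, 8, 9, 10]
step 3: w=[0.3333, 0.3333, 0.3333, 0.0000, 0.0000, 0.0000, 0.0000, 0.0000, 0.0000, 0.0000, 0.0000, 0.0000, 0.0000]  mean=1.1000  Neff=3.0002  idx=[0, 0, 0, 0, 1, 1, 1, 1, 1, 2, 2, 2, 2]

post_mean = 1.1000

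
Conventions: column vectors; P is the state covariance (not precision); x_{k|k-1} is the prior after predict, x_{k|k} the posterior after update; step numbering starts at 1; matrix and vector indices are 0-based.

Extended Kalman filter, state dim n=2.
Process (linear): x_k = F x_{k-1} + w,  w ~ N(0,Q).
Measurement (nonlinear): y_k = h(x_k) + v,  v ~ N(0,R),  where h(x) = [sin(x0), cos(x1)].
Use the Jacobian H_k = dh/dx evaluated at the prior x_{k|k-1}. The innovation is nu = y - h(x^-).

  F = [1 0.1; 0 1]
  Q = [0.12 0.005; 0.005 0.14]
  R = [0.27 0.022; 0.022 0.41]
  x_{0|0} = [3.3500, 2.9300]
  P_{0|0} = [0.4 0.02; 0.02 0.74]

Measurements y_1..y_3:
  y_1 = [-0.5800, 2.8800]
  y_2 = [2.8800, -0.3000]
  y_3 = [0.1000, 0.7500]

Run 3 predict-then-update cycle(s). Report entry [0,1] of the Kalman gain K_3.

step 1: x^-=[3.6430, 2.9300]  P^-=[0.5314 0.0990; 0.0990 0.8800]  H_jac=[-0.8769 0.0000; 0.0000 -0.2100]  S=[0.6786 0.0402; 0.0402 0.4488]  K=[-0.6876 0.0153; -0.1041 -0.4025]  nu=[-0.0993, 3.8577]  x^+=[3.7704, 1.3878]  P^+=[0.2113 0.0421; 0.0421 0.7966]
step 2: x^-=[3.9091, 1.3878]  P^-=[0.3477 0.1268; 0.1268 0.9366]  H_jac=[-0.7196 0.0000; 0.0000 -0.9833]  S=[0.4501 0.1117; 0.1117 1.3156]  K=[-0.5439 -0.0486; -0.0296 -0.6975]  nu=[3.5744, -0.4820]  x^+=[1.9884, 1.6182]  P^+=[0.2056 0.0324; 0.0324 0.2915]
step 3: x^-=[2.1503, 1.6182]  P^-=[0.3350 0.0666; 0.0666 0.4315]  H_jac=[-0.5476 0.0000; 0.0000 -0.9989]  S=[0.3704 0.0584; 0.0584 0.8405]  K=[-0.4880 -0.0452; -0.0177 -0.5116]  nu=[-0.7368, 0.7974]  x^+=[2.4737, 1.2234]  P^+=[0.2424 0.0293; 0.0293 0.2104]

K[0,1] = -0.0452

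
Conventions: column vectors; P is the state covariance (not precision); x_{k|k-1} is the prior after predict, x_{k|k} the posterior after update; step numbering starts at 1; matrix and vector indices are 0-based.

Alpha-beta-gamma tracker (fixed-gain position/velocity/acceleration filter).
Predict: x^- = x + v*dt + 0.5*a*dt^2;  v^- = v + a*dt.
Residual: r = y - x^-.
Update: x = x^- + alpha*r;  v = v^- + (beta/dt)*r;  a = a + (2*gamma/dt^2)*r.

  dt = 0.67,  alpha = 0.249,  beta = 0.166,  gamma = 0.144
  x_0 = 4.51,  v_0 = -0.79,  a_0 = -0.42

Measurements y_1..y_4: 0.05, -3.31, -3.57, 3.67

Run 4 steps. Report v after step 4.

step 1: x_pred=3.8864  r=-3.8364  x^+=2.9312  v^+=-2.0219  a^+=-2.8813
step 2: x_pred=0.9298  r=-4.2398  x^+=-0.1259  v^+=-5.0029  a^+=-5.6014
step 3: x_pred=-4.7351  r=1.1651  x^+=-4.4450  v^+=-8.4671  a^+=-4.8539
step 4: x_pred=-11.2074  r=14.8774  x^+=-7.5030  v^+=-8.0332  a^+=4.6910

v_post = -8.0332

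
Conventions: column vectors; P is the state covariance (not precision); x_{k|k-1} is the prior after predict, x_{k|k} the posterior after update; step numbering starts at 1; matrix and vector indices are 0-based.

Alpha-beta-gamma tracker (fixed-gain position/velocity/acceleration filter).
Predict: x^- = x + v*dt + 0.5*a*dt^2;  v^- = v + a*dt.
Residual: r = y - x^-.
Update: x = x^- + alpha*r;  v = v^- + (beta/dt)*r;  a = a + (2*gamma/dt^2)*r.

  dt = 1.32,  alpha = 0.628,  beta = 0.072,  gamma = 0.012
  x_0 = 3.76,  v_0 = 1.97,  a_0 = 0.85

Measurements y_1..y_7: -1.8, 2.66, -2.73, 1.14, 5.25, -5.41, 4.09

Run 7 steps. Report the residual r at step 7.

step 1: x_pred=7.1009  r=-8.9009  x^+=1.5111  v^+=2.6065  a^+=0.7274
step 2: x_pred=5.5854  r=-2.9254  x^+=3.7483  v^+=3.4071  a^+=0.6871
step 3: x_pred=8.8442  r=-11.5742  x^+=1.5756  v^+=3.6827  a^+=0.5277
step 4: x_pred=6.8965  r=-5.7565  x^+=3.2814  v^+=4.0653  a^+=0.4484
step 5: x_pred=9.0383  r=-3.7883  x^+=6.6592  v^+=4.4505  a^+=0.3962
step 6: x_pred=12.8791  r=-18.2891  x^+=1.3935  v^+=3.9759  a^+=0.1443
step 7: x_pred=6.7675  r=-2.6775  x^+=5.0860  v^+=4.0204  a^+=0.1074

resid = -2.6775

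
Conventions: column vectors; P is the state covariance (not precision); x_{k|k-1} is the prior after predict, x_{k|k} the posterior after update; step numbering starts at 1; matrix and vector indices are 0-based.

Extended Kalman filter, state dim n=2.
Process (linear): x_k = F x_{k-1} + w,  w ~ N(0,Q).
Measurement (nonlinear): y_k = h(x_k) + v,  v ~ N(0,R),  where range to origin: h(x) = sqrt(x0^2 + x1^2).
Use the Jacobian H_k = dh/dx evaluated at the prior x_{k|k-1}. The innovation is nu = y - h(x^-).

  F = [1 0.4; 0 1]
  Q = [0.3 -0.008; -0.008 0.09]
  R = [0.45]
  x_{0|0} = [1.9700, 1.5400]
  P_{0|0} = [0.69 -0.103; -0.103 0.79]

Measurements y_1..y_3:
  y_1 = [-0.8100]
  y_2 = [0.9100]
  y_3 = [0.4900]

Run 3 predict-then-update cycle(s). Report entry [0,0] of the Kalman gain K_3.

step 1: x^-=[2.5860, 1.5400]  P^-=[1.0340 0.2050; 0.2050 0.8800]  H_jac=[0.8592 0.5117]  S=[1.6239]  K=[0.6117; 0.3857]  nu=[-3.8198]  x^+=[0.2496, 0.0666]  P^+=[0.4264 -0.1781; -0.1781 0.6384]
step 2: x^-=[0.2762, 0.0666]  P^-=[0.6861 0.0692; 0.0692 0.7284]  H_jac=[0.9721 0.2344]  S=[1.1699]  K=[0.5840; 0.2034]  nu=[0.6259]  x^+=[0.6417, 0.1939]  P^+=[0.2871 -0.0698; -0.0698 0.6800]
step 3: x^-=[0.7193, 0.1939]  P^-=[0.6401 0.1942; 0.1942 0.7700]  H_jac=[0.9655 0.2603]  S=[1.1965]  K=[0.5588; 0.3242]  nu=[-0.2549]  x^+=[0.5768, 0.1113]  P^+=[0.2665 -0.0226; -0.0226 0.6442]

K[0,0] = 0.5588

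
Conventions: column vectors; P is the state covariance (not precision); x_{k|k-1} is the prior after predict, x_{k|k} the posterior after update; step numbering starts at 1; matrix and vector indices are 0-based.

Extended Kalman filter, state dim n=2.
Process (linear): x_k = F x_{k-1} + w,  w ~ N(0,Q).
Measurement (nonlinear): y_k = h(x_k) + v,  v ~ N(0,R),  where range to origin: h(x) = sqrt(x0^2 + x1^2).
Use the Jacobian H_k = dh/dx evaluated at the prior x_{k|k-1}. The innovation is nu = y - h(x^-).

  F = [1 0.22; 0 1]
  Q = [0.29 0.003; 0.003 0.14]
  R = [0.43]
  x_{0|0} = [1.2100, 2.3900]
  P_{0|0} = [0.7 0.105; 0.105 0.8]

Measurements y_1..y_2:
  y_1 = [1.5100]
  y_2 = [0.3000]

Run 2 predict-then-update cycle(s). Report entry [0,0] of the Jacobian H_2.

H_jac[0,0] = 0.6457

step 1: x^-=[1.7358, 2.3900]  P^-=[1.0749 0.2840; 0.2840 0.9400]  H_jac=[0.5876 0.8091]  S=[1.6867]  K=[0.5107; 0.5499]  nu=[-1.4438]  x^+=[0.9984, 1.5961]  P^+=[0.6349 -0.1897; -0.1897 0.4300]
step 2: x^-=[1.3495, 1.5961]  P^-=[0.8623 -0.0921; -0.0921 0.5700]  H_jac=[0.6457 0.7636]  S=[1.0310]  K=[0.4718; 0.3645]  nu=[-1.7901]  x^+=[0.5050, 0.9436]  P^+=[0.6328 -0.2694; -0.2694 0.4330]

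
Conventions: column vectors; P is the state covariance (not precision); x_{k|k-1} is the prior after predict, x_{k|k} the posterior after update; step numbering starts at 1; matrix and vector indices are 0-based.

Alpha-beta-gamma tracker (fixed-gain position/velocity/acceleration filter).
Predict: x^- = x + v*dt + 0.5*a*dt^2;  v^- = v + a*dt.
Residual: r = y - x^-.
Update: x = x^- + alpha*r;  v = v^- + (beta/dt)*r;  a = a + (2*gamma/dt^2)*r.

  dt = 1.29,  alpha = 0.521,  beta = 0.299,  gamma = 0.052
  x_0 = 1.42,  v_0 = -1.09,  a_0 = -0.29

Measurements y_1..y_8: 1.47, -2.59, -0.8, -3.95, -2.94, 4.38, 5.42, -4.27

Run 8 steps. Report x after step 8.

step 1: x_pred=-0.2274  r=1.6974  x^+=0.6569  v^+=-1.0707  a^+=-0.1839
step 2: x_pred=-0.8772  r=-1.7128  x^+=-1.7696  v^+=-1.7049  a^+=-0.2910
step 3: x_pred=-4.2110  r=3.4110  x^+=-2.4339  v^+=-1.2896  a^+=-0.0778
step 4: x_pred=-4.1622  r=0.2122  x^+=-4.0517  v^+=-1.3408  a^+=-0.0645
step 5: x_pred=-5.8350  r=2.8950  x^+=-4.3267  v^+=-0.7530  a^+=0.1164
step 6: x_pred=-5.2012  r=9.5812  x^+=-0.2094  v^+=1.6179  a^+=0.7152
step 7: x_pred=2.4728  r=2.9472  x^+=4.0083  v^+=3.2236  a^+=0.8994
step 8: x_pred=8.9151  r=-13.1851  x^+=2.0457  v^+=1.3278  a^+=0.0754

x_post = 2.0457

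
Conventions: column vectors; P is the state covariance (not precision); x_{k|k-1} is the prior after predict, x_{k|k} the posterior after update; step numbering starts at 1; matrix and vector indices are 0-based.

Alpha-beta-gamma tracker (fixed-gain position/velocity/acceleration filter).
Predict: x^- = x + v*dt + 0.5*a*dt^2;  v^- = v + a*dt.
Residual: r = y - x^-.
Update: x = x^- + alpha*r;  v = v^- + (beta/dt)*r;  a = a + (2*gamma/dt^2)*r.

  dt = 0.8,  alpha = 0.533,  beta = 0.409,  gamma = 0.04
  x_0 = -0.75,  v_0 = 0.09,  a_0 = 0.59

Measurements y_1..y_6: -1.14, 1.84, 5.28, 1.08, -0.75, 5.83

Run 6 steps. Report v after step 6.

step 1: x_pred=-0.4892  r=-0.6508  x^+=-0.8361  v^+=0.2293  a^+=0.5087
step 2: x_pred=-0.4899  r=2.3299  x^+=0.7519  v^+=1.8274  a^+=0.7999
step 3: x_pred=2.4698  r=2.8102  x^+=3.9676  v^+=3.9040  a^+=1.1512
step 4: x_pred=7.4592  r=-6.3792  x^+=4.0591  v^+=1.5636  a^+=0.3538
step 5: x_pred=5.4231  r=-6.1731  x^+=2.1328  v^+=-1.3094  a^+=-0.4179
step 6: x_pred=0.9516  r=4.8784  x^+=3.5518  v^+=0.8503  a^+=0.1919

v_post = 0.8503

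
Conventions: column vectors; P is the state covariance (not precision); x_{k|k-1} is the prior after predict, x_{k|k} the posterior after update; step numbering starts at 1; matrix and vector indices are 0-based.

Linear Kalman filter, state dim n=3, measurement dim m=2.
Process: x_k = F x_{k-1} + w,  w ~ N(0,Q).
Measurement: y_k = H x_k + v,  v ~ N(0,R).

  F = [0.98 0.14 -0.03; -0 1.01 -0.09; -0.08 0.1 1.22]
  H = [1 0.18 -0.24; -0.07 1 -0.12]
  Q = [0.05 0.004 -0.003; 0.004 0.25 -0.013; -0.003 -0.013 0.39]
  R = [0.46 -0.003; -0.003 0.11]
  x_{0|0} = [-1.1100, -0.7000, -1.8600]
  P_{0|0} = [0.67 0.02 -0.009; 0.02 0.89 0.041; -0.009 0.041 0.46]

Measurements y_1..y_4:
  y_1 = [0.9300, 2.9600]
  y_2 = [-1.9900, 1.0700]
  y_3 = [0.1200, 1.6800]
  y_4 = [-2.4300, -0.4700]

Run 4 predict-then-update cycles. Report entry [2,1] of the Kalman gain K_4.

K[2,1] = -0.7551

step 1: x^-=[-1.1300, -0.5396, -2.2504]  P^-=[0.7170 0.1499 -0.0621; 0.1499 1.1542 0.0749; -0.0621 0.0749 1.0993]  S=[1.3550 0.3211; 0.3211 1.2435]  K=[0.5748 -0.0622; 0.0367 0.9030; -0.2349 0.0183]  nu=[1.6170, 3.1505]  x^+=[-0.3966, 2.3647, -2.5727]  P^+=[0.2875 0.0253 0.1142; 0.0253 0.1171 0.1339; 0.1142 0.1339 1.0269]
step 2: x^-=[0.0196, 2.6199, -2.8705]  P^-=[0.3284 0.0325 0.1000; 0.0325 0.3534 0.0487; 0.1000 0.0487 1.9314]  S=[0.8706 0.1023; 0.1023 0.4782]  K=[0.3662 -0.0835; 0.0125 0.7193; -0.3701 -0.3183]  nu=[-3.1701, -1.8929]  x^+=[-0.9831, 1.2188, -1.0948]  P^+=[0.2146 0.0304 0.2141; 0.0304 0.1040 0.1898; 0.2141 0.1898 1.7396]
step 3: x^-=[-0.7600, 1.3295, -1.1351]  P^-=[0.2539 0.0265 0.2089; 0.0265 0.3357 0.0378; 0.2089 0.0378 2.9857]  S=[0.8027 0.1204; 0.1204 0.4806]  K=[0.2752 -0.1029; -0.0060 0.6866; -0.5397 -0.5621]  nu=[0.3682, 0.1611]  x^+=[-0.6752, 1.4379, -1.4244]  P^+=[0.1948 0.0390 0.3122; 0.0390 0.1101 0.2649; 0.3122 0.2649 2.5270]
step 4: x^-=[-0.4177, 1.5805, -1.5400]  P^-=[0.2316 0.0260 0.3127; 0.0260 0.3346 0.0438; 0.3127 0.0438 4.1566]  S=[0.7974 0.1427; 0.1427 0.4967]  K=[0.2237 -0.1200; -0.0243 0.6664; -0.7139 -0.7551]  nu=[-2.6664, -2.2645]  x^+=[-0.7424, 0.1361, 2.0735]  P^+=[0.1922 0.0484 0.4069; 0.0484 0.1182 0.3451; 0.4069 0.3451 3.3131]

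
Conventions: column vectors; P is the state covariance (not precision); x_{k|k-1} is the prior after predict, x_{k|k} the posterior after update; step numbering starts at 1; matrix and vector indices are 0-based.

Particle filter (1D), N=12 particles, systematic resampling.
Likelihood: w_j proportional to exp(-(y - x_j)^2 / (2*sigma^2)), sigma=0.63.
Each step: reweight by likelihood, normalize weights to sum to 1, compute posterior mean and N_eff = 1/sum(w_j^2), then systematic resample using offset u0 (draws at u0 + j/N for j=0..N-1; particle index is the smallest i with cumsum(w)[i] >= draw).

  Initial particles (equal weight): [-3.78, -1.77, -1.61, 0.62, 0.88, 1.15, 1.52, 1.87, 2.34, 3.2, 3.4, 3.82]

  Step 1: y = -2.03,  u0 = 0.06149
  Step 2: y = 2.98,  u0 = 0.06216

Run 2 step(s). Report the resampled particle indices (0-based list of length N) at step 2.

step 1: w=[0.0121, 0.5277, 0.4601, 0.0001, 0.0000, 0.0000, 0.0000, 0.0000, 0.0000, 0.0000, 0.0000, 0.0000]  mean=-1.7205  Neff=2.0397  idx=[1, 1, 1, 1, 1, 1, 2, 2, 2, 2, 2, 2]
step 2: w=[0.0220, 0.0220, 0.0220, 0.0220, 0.0220, 0.0220, 0.1447, 0.1447, 0.1447, 0.1447, 0.1447, 0.1447]  mean=-1.6311  Neff=7.7850  idx=[2, 6, 6, 7, 7, 8, 8, 9, 10, 10, 11, 11]

resampled_idx = [2, 6, 6, 7, 7, 8, 8, 9, 10, 10, 11, 11]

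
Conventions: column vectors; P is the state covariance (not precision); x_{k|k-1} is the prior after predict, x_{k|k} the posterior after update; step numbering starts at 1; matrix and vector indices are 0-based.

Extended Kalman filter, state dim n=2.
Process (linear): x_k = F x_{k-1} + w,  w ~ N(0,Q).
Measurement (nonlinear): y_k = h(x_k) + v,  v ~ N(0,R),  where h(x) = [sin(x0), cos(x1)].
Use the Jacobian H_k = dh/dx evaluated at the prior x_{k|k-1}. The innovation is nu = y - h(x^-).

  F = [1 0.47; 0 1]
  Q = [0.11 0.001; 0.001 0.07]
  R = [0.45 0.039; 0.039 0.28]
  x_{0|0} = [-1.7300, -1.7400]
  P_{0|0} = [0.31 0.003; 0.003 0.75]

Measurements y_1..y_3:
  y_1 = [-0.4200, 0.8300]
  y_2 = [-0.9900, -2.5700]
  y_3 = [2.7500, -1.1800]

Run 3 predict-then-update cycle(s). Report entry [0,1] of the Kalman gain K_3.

step 1: x^-=[-2.5478, -1.7400]  P^-=[0.5885 0.3565; 0.3565 0.8200]  H_jac=[-0.8288 0.0000; 0.0000 0.9857]  S=[0.8543 -0.2523; -0.2523 1.0767]  K=[-0.5099 0.2069; -0.1334 0.7194]  nu=[0.1395, 0.9984]  x^+=[-2.4124, -1.0404]  P^+=[0.2671 0.0386; 0.0386 0.1991]
step 2: x^-=[-2.9013, -1.0404]  P^-=[0.4574 0.1332; 0.1332 0.2691]  H_jac=[-0.9713 0.0000; 0.0000 0.8626]  S=[0.8815 -0.0726; -0.0726 0.4802]  K=[-0.4904 0.1651; -0.1083 0.4670]  nu=[-0.7520, -3.0759]  x^+=[-3.0404, -2.3953]  P^+=[0.2206 0.0314; 0.0314 0.1467]
step 3: x^-=[-4.1662, -2.3953]  P^-=[0.3925 0.1014; 0.1014 0.2167]  H_jac=[-0.5195 0.0000; 0.0000 0.6789]  S=[0.5559 0.0033; 0.0033 0.3799]  K=[-0.3678 0.1843; -0.0970 0.3881]  nu=[1.8955, -0.4458]  x^+=[-4.9456, -2.7521]  P^+=[0.3048 0.0549; 0.0549 0.1545]

K[0,1] = 0.1843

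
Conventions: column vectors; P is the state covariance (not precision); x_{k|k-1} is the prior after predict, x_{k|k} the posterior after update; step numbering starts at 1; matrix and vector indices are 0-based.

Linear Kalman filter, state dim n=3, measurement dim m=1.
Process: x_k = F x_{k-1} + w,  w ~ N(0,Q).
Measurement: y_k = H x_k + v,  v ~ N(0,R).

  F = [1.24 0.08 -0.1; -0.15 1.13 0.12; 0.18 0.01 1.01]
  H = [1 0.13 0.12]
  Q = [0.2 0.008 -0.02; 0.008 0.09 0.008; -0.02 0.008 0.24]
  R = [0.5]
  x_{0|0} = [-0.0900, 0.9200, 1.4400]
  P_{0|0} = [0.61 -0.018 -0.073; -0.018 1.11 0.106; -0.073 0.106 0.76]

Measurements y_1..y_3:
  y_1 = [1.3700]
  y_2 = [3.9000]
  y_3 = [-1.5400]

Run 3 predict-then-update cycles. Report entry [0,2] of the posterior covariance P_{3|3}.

step 1: x^-=[-0.1820, 1.2259, 1.4474]  P^-=[1.1655 -0.0622 -0.0419; -0.0622 1.5695 0.2231; -0.0419 0.2231 1.0107]  S=[1.6873]  K=[0.6830; 0.1000; 0.0643]  nu=[1.2189]  x^+=[0.6505, 1.3477, 1.5257]  P^+=[0.3784 -0.1773 -0.1159; -0.1773 1.5526 0.2123; -0.1159 0.2123 1.0037]
step 2: x^-=[0.7619, 1.6085, 1.6716]  P^-=[0.7920 -0.2214 -0.1666; -0.2214 2.2174 0.3588; -0.1666 0.3588 1.2378]  S=[1.2610]  K=[0.5894; 0.0872; 0.0227]  nu=[2.7285]  x^+=[2.3701, 1.8463, 1.7335]  P^+=[0.3539 -0.2862 -0.1834; -0.2862 2.2078 0.3563; -0.1834 0.3563 1.2372]
step 3: x^-=[2.9133, 1.9389, 2.1959]  P^-=[0.7537 -0.3375 -0.2699; -0.3375 3.1352 0.5464; -0.2699 0.5464 1.4532]  S=[1.1922]  K=[0.5683; 0.1138; -0.0205]  nu=[-4.9688]  x^+=[0.0897, 1.3736, 2.2977]  P^+=[0.3687 -0.4146 -0.2560; -0.4146 3.1198 0.5492; -0.2560 0.5492 1.4527]

P_post[0,2] = -0.2560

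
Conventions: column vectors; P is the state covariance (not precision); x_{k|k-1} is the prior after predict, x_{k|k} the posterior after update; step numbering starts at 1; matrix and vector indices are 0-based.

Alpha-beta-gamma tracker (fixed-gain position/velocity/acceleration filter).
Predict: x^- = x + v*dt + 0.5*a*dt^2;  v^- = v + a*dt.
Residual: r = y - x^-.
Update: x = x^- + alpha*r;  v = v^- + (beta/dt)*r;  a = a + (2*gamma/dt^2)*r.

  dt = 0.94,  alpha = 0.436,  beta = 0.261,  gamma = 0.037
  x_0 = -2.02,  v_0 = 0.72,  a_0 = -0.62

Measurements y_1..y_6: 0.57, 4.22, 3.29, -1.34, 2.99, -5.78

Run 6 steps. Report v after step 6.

v_post = -2.8259

step 1: x_pred=-1.6171  r=2.1871  x^+=-0.6635  v^+=0.7445  a^+=-0.4368
step 2: x_pred=-0.1567  r=4.3767  x^+=1.7515  v^+=1.5491  a^+=-0.0703
step 3: x_pred=3.1766  r=0.1134  x^+=3.2261  v^+=1.5145  a^+=-0.0608
step 4: x_pred=4.6228  r=-5.9628  x^+=2.0230  v^+=-0.1983  a^+=-0.5602
step 5: x_pred=1.5892  r=1.4008  x^+=2.1999  v^+=-0.3359  a^+=-0.4429
step 6: x_pred=1.6885  r=-7.4685  x^+=-1.5677  v^+=-2.8259  a^+=-1.0683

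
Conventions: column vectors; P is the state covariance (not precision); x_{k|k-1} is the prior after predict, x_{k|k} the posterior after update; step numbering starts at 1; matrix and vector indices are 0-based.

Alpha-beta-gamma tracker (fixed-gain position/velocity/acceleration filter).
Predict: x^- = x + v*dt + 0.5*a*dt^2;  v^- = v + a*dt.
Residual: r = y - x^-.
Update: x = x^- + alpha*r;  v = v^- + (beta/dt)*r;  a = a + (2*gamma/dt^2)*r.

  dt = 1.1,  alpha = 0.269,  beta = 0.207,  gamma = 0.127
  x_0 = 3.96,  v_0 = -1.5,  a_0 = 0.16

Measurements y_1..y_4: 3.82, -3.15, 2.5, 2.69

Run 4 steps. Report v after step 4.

v_post = -0.3141

step 1: x_pred=2.4068  r=1.4132  x^+=2.7870  v^+=-1.0581  a^+=0.4567
step 2: x_pred=1.8994  r=-5.0494  x^+=0.5411  v^+=-1.5059  a^+=-0.6033
step 3: x_pred=-1.4804  r=3.9804  x^+=-0.4097  v^+=-1.4205  a^+=0.2323
step 4: x_pred=-1.8317  r=4.5217  x^+=-0.6154  v^+=-0.3141  a^+=1.1815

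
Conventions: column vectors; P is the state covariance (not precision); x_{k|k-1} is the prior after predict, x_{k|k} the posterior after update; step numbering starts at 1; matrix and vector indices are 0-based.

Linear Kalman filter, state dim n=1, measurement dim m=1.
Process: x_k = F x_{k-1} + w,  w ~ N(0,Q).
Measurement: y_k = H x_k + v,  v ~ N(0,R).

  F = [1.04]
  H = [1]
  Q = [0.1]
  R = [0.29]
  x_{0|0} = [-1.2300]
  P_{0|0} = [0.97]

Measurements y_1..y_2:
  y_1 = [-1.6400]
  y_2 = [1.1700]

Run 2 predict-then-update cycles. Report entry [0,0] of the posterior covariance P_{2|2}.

P_post[0,0] = 0.1587

step 1: x^-=[-1.2792]  P^-=[1.1492]  S=[1.4392]  K=[0.7985]  nu=[-0.3608]  x^+=[-1.5673]  P^+=[0.2316]
step 2: x^-=[-1.6300]  P^-=[0.3505]  S=[0.6405]  K=[0.5472]  nu=[2.8000]  x^+=[-0.0978]  P^+=[0.1587]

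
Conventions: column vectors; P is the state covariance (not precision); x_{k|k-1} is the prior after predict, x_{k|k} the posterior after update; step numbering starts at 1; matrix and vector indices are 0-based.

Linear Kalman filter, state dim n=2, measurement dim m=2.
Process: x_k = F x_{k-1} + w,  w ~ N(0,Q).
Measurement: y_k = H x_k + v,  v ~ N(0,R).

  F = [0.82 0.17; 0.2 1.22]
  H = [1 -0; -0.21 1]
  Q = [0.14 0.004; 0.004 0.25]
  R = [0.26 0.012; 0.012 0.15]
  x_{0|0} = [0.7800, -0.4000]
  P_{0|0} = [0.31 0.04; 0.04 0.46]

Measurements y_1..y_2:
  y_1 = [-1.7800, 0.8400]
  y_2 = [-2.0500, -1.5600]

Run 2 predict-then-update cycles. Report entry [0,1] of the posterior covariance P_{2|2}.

step 1: x^-=[0.5716, -0.3320]  P^-=[0.3729 0.1916; 0.1916 0.9666]  S=[0.6329 0.1253; 0.1253 1.0525]  K=[0.5816 0.0384; 0.1316 0.8644]  nu=[-2.3516, 1.2920]  x^+=[-0.7464, 0.4754]  P^+=[0.1517 0.0446; 0.0446 0.1406]
step 2: x^-=[-0.5312, 0.4307]  P^-=[0.2585 0.1042; 0.1042 0.4871]  S=[0.5185 0.0619; 0.0619 0.6048]  K=[0.4947 0.0319; 0.1104 0.7580]  nu=[-1.5188, -2.1022]  x^+=[-1.3496, -1.3305]  P^+=[0.1290 0.0378; 0.0378 0.1230]

P_post[0,1] = 0.0378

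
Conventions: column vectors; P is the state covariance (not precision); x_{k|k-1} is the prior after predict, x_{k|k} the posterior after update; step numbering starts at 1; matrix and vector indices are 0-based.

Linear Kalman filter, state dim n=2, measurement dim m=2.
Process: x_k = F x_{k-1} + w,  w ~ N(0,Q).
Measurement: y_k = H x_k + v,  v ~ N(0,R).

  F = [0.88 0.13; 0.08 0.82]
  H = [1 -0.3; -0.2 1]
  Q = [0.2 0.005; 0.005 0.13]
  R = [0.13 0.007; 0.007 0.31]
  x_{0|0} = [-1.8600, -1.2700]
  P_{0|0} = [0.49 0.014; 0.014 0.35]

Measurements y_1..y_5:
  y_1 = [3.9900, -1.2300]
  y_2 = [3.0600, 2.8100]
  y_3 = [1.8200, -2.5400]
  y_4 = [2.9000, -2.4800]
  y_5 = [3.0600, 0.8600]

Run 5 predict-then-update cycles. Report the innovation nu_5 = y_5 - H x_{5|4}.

innov = [0.9118, 1.7577]

step 1: x^-=[-1.8019, -1.1902]  P^-=[0.5886 0.0871; 0.0871 0.3703]  S=[0.6997 -0.1295; -0.1295 0.6690]  K=[0.8250 0.1139; 0.0656 0.5402]  nu=[5.4348, -0.4002]  x^+=[2.6361, -1.0496]  P^+=[0.1281 0.0667; 0.0667 0.1813]
step 2: x^-=[2.1834, -0.6498]  P^-=[0.3175 0.0822; 0.0822 0.2614]  S=[0.4217 -0.0478; -0.0478 0.5513]  K=[0.7052 0.0950; 0.0598 0.4496]  nu=[0.6817, 3.8964]  x^+=[3.0344, 1.1430]  P^+=[0.1092 0.0562; 0.0562 0.1511]
step 3: x^-=[2.8189, 1.1800]  P^-=[0.3000 0.0700; 0.0700 0.2396]  S=[0.4096 -0.0507; -0.0507 0.5337]  K=[0.6916 0.0844; 0.0482 0.4274]  nu=[-0.6449, -3.1562]  x^+=[2.1064, -0.2001]  P^+=[0.1062 0.0522; 0.0522 0.1433]
step 4: x^-=[1.8276, 0.0044]  P^-=[0.2966 0.0660; 0.0660 0.2339]  S=[0.4081 -0.0525; -0.0525 0.5293]  K=[0.6888 0.0810; 0.0440 0.4213]  nu=[1.0737, -2.1189]  x^+=[2.3956, -0.8410]  P^+=[0.1054 0.0510; 0.0510 0.1411]
step 5: x^-=[1.9988, -0.4979]  P^-=[0.2957 0.0648; 0.0648 0.2322]  S=[0.4077 -0.0531; -0.0531 0.5282]  K=[0.6880 0.0799; 0.0427 0.4195]  nu=[0.9118, 1.7577]  x^+=[2.7666, 0.2783]  P^+=[0.1052 0.0506; 0.0506 0.1405]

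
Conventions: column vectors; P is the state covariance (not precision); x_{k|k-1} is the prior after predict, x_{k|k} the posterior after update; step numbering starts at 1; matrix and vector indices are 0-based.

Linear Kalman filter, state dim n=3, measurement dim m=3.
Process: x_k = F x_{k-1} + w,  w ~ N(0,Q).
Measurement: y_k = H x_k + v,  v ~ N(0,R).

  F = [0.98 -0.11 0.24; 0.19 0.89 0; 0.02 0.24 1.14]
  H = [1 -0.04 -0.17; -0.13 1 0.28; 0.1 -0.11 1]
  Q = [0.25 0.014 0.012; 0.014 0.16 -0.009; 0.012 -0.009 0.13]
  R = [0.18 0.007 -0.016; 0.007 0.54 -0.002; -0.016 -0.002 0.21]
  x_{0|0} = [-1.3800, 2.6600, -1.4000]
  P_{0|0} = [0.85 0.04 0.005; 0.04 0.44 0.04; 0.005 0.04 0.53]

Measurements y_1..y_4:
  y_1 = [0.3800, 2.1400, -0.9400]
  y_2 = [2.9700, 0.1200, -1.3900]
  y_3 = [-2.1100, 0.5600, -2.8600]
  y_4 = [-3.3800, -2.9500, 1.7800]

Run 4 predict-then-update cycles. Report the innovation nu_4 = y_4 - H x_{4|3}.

innov = [-1.7806, -3.5555, 4.0161]

step 1: x^-=[-1.9810, 2.1052, -0.9852]  P^-=[1.0938 0.1720 0.1743; 0.1720 0.5527 0.1324; 0.1743 0.1324 0.8670]  S=[1.2285 0.0030 0.0973; 0.0030 1.1959 0.2960; 0.0973 0.2960 1.0965]  K=[0.8479 0.0241 0.1597; 0.1073 0.4892 -0.0606; -0.0436 0.1046 0.7689]  nu=[2.2777, 0.0531, 0.4749]  x^+=[0.0274, 2.3468, -0.7138]  P^+=[0.1531 0.0361 0.0086; 0.0361 0.2668 0.0103; 0.0086 0.0103 0.1622]
step 2: x^-=[-0.4026, 2.0939, -0.2499]  P^-=[0.4053 0.0498 0.0697; 0.0498 0.3891 0.0632; 0.0697 0.0632 0.3627]  S=[0.5696 -0.0189 0.0261; -0.0189 0.9818 0.1113; 0.0261 0.1113 0.5804]  K=[0.6810 0.0133 0.1473; 0.0566 0.4132 -0.0381; -0.0152 0.0893 0.6085]  nu=[3.4139, -1.9563, -0.8695]  x^+=[1.7681, 1.5120, -1.0057]  P^+=[0.1231 0.0247 0.0104; 0.0247 0.2233 0.0124; 0.0104 0.0124 0.1282]
step 3: x^-=[1.3251, 1.6816, -0.7482]  P^-=[0.3772 0.0392 0.0602; 0.0392 0.3497 0.0556; 0.0602 0.0556 0.3170]  S=[0.5441 -0.0236 0.0229; -0.0236 0.9375 0.0956; 0.0229 0.0956 0.5339]  K=[0.6659 0.0095 0.1451; 0.0472 0.3887 -0.0322; -0.0131 0.0863 0.5786]  nu=[-3.4950, -0.7398, -2.0593]  x^+=[-1.3080, 1.2954, -1.9578]  P^+=[0.1202 0.0223 0.0102; 0.0223 0.2097 0.0125; 0.0102 0.0125 0.1219]
step 4: x^-=[-1.8942, 0.9044, -1.9472]  P^-=[0.3744 0.0379 0.0580; 0.0379 0.3379 0.0526; 0.0580 0.0526 0.3081]  S=[0.5418 -0.0237 0.0221; -0.0237 0.9238 0.0916; 0.0221 0.0916 0.5251]  K=[0.6645 0.0087 0.1443; 0.0466 0.3808 -0.0318; -0.0132 0.0850 0.5724]  nu=[-1.7806, -3.5555, 4.0161]  x^+=[-2.5291, -0.6601, 0.0729]  P^+=[0.1199 0.0219 0.0101; 0.0219 0.2054 0.0122; 0.0101 0.0122 0.1206]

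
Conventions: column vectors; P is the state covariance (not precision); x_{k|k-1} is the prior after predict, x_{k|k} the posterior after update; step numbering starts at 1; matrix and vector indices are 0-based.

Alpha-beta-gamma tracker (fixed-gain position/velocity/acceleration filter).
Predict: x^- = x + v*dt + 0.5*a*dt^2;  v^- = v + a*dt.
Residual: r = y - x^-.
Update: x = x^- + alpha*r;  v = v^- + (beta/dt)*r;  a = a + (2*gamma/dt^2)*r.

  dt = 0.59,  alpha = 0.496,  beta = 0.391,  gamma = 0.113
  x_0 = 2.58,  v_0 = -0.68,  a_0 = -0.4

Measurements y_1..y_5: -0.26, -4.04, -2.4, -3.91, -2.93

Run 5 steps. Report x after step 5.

x_post = -5.3653

step 1: x_pred=2.1092  r=-2.3692  x^+=0.9341  v^+=-2.4861  a^+=-1.9382
step 2: x_pred=-0.8701  r=-3.1699  x^+=-2.4424  v^+=-5.7304  a^+=-3.9962
step 3: x_pred=-6.5188  r=4.1188  x^+=-4.4759  v^+=-5.3585  a^+=-1.3221
step 4: x_pred=-7.8675  r=3.9575  x^+=-5.9046  v^+=-3.5159  a^+=1.2473
step 5: x_pred=-7.7619  r=4.8319  x^+=-5.3653  v^+=0.4221  a^+=4.3843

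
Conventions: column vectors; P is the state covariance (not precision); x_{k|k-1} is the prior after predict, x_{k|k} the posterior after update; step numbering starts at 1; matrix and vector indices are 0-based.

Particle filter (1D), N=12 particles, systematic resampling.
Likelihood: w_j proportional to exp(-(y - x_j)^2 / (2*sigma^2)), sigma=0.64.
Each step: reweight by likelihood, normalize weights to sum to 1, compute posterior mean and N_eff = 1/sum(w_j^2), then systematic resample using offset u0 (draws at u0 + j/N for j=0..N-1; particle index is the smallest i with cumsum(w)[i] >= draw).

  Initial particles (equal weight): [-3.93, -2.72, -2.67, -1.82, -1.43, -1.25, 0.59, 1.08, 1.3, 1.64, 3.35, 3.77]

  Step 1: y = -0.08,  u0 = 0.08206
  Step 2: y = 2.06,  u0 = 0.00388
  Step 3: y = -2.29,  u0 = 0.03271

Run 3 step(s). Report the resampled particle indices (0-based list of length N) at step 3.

resampled_idx = [0, 0, 0, 0, 0, 0, 1, 1, 1, 1, 1, 1]

step 1: w=[0.0000, 0.0002, 0.0002, 0.0204, 0.0888, 0.1544, 0.4747, 0.1589, 0.0803, 0.0222, 0.0000, 0.0000]  mean=0.2343  Neff=3.4525  idx=[4, 5, 5, 6, 6, 6, 6, 6, 7, 7, 8, 9]
step 2: w=[0.0000, 0.0000, 0.0000, 0.0314, 0.0314, 0.0314, 0.0314, 0.0314, 0.1360, 0.1360, 0.2170, 0.3541]  mean=1.2491  Neff=4.6654  idx=[3, 5, 8, 8, 9, 9, 10, 10, 11, 11, 11, 11]
step 3: w=[0.4755, 0.4755, 0.0113, 0.0113, 0.0113, 0.0113, 0.0017, 0.0017, 0.0001, 0.0001, 0.0001, 0.0001]  mean=0.6150  Neff=2.2091  idx=[0, 0, 0, 0, 0, 0, 1, 1, 1, 1, 1, 1]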